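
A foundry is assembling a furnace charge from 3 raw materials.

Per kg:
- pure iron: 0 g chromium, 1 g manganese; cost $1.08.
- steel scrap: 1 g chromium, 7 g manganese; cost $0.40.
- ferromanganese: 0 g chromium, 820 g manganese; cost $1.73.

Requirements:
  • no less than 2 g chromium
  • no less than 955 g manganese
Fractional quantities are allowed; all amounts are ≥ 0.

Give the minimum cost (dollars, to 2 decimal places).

$2.79

Set it up as a linear program. Let x1 = kg of pure iron, x2 = kg of steel scrap, x3 = kg of ferromanganese.
Minimize 1.08x1 + 0.4x2 + 1.73x3 subject to:
  1x2 ≥ 2   (chromium)
  1x1 + 7x2 + 820x3 ≥ 955   (manganese)
  x1, x2, x3 ≥ 0.
The optimal basis is {steel scrap, ferromanganese}; pure iron drops out. There the chromium and manganese constraints are tight.
So steel scrap = 2 kg, ferromanganese = 1.148 kg.
Cost = 0.4·2 + 1.73·1.148 = 2.7860.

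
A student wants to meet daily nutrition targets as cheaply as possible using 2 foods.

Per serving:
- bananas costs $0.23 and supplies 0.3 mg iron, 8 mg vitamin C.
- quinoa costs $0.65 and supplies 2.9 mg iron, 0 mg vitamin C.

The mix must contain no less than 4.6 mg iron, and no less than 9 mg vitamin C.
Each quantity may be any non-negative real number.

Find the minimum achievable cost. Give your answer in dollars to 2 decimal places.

Treat it as an LP. Let x1 = servings of bananas, x2 = servings of quinoa.
min 0.23x1 + 0.65x2 subject to:
  0.3x1 + 2.9x2 ≥ 4.6   (iron)
  8x1 ≥ 9   (vitamin C)
  x1, x2 ≥ 0.
Both inputs are positive at the optimum. There the iron and vitamin C constraints are tight.
Optimal quantities: bananas = 1.125 servings, quinoa = 1.47 servings.
Objective = 0.23·1.125 + 0.65·1.47 = 1.2143.

$1.21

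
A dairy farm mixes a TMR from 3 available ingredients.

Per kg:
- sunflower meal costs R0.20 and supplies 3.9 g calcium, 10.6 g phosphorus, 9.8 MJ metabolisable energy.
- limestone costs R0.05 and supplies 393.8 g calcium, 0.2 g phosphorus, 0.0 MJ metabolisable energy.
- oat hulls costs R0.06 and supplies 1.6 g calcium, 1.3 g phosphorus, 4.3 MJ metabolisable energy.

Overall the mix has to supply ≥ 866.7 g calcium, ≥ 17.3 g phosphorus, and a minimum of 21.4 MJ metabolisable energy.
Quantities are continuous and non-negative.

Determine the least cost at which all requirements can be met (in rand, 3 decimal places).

R0.494

Let x1 = kg of sunflower meal, x2 = kg of limestone, x3 = kg of oat hulls.
Minimise 0.2x1 + 0.05x2 + 0.06x3 subject to:
  3.9x1 + 393.8x2 + 1.6x3 ≥ 866.7   (calcium)
  10.6x1 + 0.2x2 + 1.3x3 ≥ 17.3   (phosphorus)
  9.8x1 + 4.3x3 ≥ 21.4   (metabolisable energy)
  x1, x2, x3 ≥ 0.
All 3 inputs are positive at the optimum. There the calcium, phosphorus, metabolisable energy constraints are tight.
Optimal quantities: sunflower meal = 1.361 kg, limestone = 2.18 kg, oat hulls = 1.875 kg.
Hence cost = 0.2·1.361 + 0.05·2.18 + 0.06·1.875 = R0.49370.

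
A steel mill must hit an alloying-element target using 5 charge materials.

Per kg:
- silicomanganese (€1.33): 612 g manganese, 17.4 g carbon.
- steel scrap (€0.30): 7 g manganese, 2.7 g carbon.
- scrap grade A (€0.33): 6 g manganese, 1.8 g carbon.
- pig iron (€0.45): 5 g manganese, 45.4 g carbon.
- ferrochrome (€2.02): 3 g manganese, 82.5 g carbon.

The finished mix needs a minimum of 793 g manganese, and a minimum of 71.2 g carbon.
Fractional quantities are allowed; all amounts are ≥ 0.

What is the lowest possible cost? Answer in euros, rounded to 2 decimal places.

€2.20

Set it up as a linear program. Let x1 = kg of silicomanganese, x2 = kg of steel scrap, x3 = kg of scrap grade A, x4 = kg of pig iron, x5 = kg of ferrochrome.
Minimise 1.33x1 + 0.3x2 + 0.33x3 + 0.45x4 + 2.02x5 with:
  612x1 + 7x2 + 6x3 + 5x4 + 3x5 ≥ 793   (manganese)
  17.4x1 + 2.7x2 + 1.8x3 + 45.4x4 + 82.5x5 ≥ 71.2   (carbon)
  x1, x2, x3, x4, x5 ≥ 0.
The cheapest feasible vertex uses only silicomanganese, pig iron; steel scrap, scrap grade A, ferrochrome are not used. There the manganese and carbon constraints are tight.
That vertex is x1 = 1.287, x4 = 1.075.
Hence cost = 1.33·1.287 + 0.45·1.075 = €2.1955.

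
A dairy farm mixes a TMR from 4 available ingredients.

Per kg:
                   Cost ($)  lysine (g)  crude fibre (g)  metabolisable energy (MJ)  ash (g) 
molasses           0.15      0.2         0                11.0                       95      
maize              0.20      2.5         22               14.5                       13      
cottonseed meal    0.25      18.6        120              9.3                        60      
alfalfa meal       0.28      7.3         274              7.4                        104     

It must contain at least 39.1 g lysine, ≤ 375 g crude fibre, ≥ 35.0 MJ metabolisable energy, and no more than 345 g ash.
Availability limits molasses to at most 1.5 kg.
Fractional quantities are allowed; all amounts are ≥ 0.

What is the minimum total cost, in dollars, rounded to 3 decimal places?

$0.720

This is a linear program. Let x1 = kg of molasses, x2 = kg of maize, x3 = kg of cottonseed meal, x4 = kg of alfalfa meal.
Minimize 0.15x1 + 0.2x2 + 0.25x3 + 0.28x4 with:
  0.2x1 + 2.5x2 + 18.6x3 + 7.3x4 ≥ 39.1   (lysine)
  22x2 + 120x3 + 274x4 ≤ 375   (crude fibre)
  11x1 + 14.5x2 + 9.3x3 + 7.4x4 ≥ 35   (metabolisable energy)
  95x1 + 13x2 + 60x3 + 104x4 ≤ 345   (ash)
  x1 ≤ 1.5
  x1, x2, x3, x4 ≥ 0.
The minimum-cost mix takes nothing from molasses, alfalfa meal — only maize, cottonseed meal. Binding constraints: lysine and metabolisable energy.
That vertex is x2 = 1.166, x3 = 1.9454.
Objective = 0.2·1.166 + 0.25·1.9454 = 0.71955.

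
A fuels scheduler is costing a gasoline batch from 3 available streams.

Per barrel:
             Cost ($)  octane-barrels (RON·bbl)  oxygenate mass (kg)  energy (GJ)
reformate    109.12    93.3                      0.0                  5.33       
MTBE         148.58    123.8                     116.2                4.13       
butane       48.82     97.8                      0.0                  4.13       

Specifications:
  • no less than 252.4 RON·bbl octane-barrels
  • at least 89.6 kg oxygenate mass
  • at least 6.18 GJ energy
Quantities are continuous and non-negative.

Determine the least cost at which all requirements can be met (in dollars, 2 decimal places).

$192.91

Set it up as a linear program. Let x1 = barrels of reformate, x2 = barrels of MTBE, x3 = barrels of butane.
min 109.12x1 + 148.58x2 + 48.82x3 subject to:
  93.3x1 + 123.8x2 + 97.8x3 ≥ 252.4   (octane-barrels)
  116.2x2 ≥ 89.6   (oxygenate mass)
  5.33x1 + 4.13x2 + 4.13x3 ≥ 6.18   (energy)
  x1, x2, x3 ≥ 0.
The cheapest feasible vertex uses only MTBE, butane; reformate is not used. Binding constraints: octane-barrels and oxygenate mass.
Optimal quantities: MTBE = 0.77108 barrels, butane = 1.6047 barrels.
Cost = 148.58·0.77108 + 48.82·1.6047 = 192.9085.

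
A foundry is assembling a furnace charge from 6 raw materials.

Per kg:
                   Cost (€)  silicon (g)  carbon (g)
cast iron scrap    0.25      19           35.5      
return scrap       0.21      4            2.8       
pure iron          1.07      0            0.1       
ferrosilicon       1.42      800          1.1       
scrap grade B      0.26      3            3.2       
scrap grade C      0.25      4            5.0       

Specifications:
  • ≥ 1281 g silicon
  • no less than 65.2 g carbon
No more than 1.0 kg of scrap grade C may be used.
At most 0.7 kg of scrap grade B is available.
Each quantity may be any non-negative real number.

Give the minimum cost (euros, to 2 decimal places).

€2.66

Treat it as an LP. Let x1 = kg of cast iron scrap, x2 = kg of return scrap, x3 = kg of pure iron, x4 = kg of ferrosilicon, x5 = kg of scrap grade B, x6 = kg of scrap grade C.
Minimize 0.25x1 + 0.21x2 + 1.07x3 + 1.42x4 + 0.26x5 + 0.25x6 subject to:
  19x1 + 4x2 + 800x4 + 3x5 + 4x6 ≥ 1281   (silicon)
  35.5x1 + 2.8x2 + 0.1x3 + 1.1x4 + 3.2x5 + 5x6 ≥ 65.2   (carbon)
  x6 ≤ 1
  x5 ≤ 0.7
  x1, x2, x3, x4, x5, x6 ≥ 0.
The optimal basis is {cast iron scrap, ferrosilicon}; return scrap, pure iron, scrap grade B, scrap grade C drop out. There the silicon and carbon constraints are tight.
Solving gives x1 = 1.788, x4 = 1.559.
Cost = 0.25·1.788 + 1.42·1.559 = 2.6608.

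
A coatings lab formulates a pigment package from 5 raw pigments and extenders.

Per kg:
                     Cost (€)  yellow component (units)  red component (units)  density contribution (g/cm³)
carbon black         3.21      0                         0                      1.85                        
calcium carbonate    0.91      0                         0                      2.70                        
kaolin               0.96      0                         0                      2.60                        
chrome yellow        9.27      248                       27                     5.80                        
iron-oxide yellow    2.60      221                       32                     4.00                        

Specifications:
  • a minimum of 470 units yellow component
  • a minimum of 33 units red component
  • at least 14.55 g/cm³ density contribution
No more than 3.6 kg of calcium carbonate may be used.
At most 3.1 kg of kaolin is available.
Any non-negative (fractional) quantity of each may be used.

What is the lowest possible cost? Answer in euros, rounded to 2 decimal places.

Let x1 = kg of carbon black, x2 = kg of calcium carbonate, x3 = kg of kaolin, x4 = kg of chrome yellow, x5 = kg of iron-oxide yellow.
Minimize 3.21x1 + 0.91x2 + 0.96x3 + 9.27x4 + 2.6x5 with:
  248x4 + 221x5 ≥ 470   (yellow component)
  27x4 + 32x5 ≥ 33   (red component)
  1.85x1 + 2.7x2 + 2.6x3 + 5.8x4 + 4x5 ≥ 14.55   (density contribution)
  x2 ≤ 3.6
  x3 ≤ 3.1
  x1, x2, x3, x4, x5 ≥ 0.
The cheapest feasible vertex uses only calcium carbonate, iron-oxide yellow; carbon black, kaolin, chrome yellow are not used. There the yellow component and density contribution constraints are tight.
Optimal quantities: calcium carbonate = 2.238 kg, iron-oxide yellow = 2.127 kg.
Hence cost = 0.91·2.238 + 2.6·2.127 = €7.5668.

€7.57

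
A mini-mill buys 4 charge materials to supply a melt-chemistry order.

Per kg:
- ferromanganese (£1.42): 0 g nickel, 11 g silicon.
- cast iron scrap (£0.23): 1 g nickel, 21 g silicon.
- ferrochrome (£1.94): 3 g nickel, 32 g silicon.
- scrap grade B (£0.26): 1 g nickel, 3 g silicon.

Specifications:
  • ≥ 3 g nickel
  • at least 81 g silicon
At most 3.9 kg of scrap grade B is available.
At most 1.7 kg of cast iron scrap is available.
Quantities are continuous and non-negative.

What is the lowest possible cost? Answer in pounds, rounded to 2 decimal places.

£3.14

Set it up as a linear program. Let x1 = kg of ferromanganese, x2 = kg of cast iron scrap, x3 = kg of ferrochrome, x4 = kg of scrap grade B.
Minimize 1.42x1 + 0.23x2 + 1.94x3 + 0.26x4 s.t.:
  1x2 + 3x3 + 1x4 ≥ 3   (nickel)
  11x1 + 21x2 + 32x3 + 3x4 ≥ 81   (silicon)
  x4 ≤ 3.9
  x2 ≤ 1.7
  x1, x2, x3, x4 ≥ 0.
The optimal basis is {cast iron scrap, ferrochrome}; ferromanganese, scrap grade B drop out. There the silicon and the cast iron scrap cap constraints are tight.
So cast iron scrap = 1.7 kg, ferrochrome = 1.416 kg.
Cost = 0.23·1.7 + 1.94·1.416 = 3.1380.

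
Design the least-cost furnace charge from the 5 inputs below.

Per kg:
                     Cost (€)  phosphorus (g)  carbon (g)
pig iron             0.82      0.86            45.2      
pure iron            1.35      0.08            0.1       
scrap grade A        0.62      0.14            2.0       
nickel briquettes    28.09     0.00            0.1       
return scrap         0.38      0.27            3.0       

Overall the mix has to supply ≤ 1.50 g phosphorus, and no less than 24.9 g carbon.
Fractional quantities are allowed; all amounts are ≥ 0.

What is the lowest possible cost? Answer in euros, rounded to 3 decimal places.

€0.452

This is a linear program. Let x1 = kg of pig iron, x2 = kg of pure iron, x3 = kg of scrap grade A, x4 = kg of nickel briquettes, x5 = kg of return scrap.
Minimize 0.82x1 + 1.35x2 + 0.62x3 + 28.09x4 + 0.38x5 with:
  0.86x1 + 0.08x2 + 0.14x3 + 0.27x5 ≤ 1.5   (phosphorus)
  45.2x1 + 0.1x2 + 2x3 + 0.1x4 + 3x5 ≥ 24.9   (carbon)
  x1, x2, x3, x4, x5 ≥ 0.
The minimum-cost mix takes nothing from pure iron, scrap grade A, nickel briquettes, return scrap — only pig iron. Binding constraint: carbon.
That vertex is x1 = 0.5509.
Total cost: 0.82·0.5509 = 0.45174.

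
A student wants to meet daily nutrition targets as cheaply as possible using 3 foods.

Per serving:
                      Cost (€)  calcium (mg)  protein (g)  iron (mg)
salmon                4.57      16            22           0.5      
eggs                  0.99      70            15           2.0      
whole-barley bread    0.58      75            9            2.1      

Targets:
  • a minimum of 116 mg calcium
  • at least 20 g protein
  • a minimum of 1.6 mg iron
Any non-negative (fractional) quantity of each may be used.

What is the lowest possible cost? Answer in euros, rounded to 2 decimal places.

€1.29

This is a linear program. Let x1 = servings of salmon, x2 = servings of eggs, x3 = servings of whole-barley bread.
Minimise 4.57x1 + 0.99x2 + 0.58x3 subject to:
  16x1 + 70x2 + 75x3 ≥ 116   (calcium)
  22x1 + 15x2 + 9x3 ≥ 20   (protein)
  0.5x1 + 2x2 + 2.1x3 ≥ 1.6   (iron)
  x1, x2, x3 ≥ 0.
The cheapest feasible vertex uses only whole-barley bread; salmon, eggs are not used. The protein requirement is met with equality.
So whole-barley bread = 2.222 servings.
Total cost: 0.58·2.222 = 1.2888.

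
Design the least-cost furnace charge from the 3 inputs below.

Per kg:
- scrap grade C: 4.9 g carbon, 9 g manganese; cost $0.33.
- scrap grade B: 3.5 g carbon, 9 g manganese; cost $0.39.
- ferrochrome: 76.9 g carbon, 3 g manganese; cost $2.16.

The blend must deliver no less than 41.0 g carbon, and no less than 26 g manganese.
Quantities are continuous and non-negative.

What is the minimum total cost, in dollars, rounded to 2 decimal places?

Treat it as an LP. Let x1 = kg of scrap grade C, x2 = kg of scrap grade B, x3 = kg of ferrochrome.
Minimise 0.33x1 + 0.39x2 + 2.16x3 s.t.:
  4.9x1 + 3.5x2 + 76.9x3 ≥ 41   (carbon)
  9x1 + 9x2 + 3x3 ≥ 26   (manganese)
  x1, x2, x3 ≥ 0.
The cheapest feasible vertex uses only scrap grade C, ferrochrome; scrap grade B is not used. Binding constraints: carbon and manganese.
That vertex is x1 = 2.77, x3 = 0.3567.
Objective = 0.33·2.77 + 2.16·0.3567 = 1.6846.

$1.68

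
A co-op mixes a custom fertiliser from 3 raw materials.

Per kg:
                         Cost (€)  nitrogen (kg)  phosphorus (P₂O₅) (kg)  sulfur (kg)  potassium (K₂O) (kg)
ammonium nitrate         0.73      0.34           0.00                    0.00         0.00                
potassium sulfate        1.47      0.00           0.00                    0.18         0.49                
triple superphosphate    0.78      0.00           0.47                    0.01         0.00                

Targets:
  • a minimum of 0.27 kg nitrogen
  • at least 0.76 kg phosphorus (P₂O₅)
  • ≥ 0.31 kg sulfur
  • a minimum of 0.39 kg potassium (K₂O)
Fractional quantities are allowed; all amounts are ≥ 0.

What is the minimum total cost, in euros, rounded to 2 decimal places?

Set it up as a linear program. Let x1 = kg of ammonium nitrate, x2 = kg of potassium sulfate, x3 = kg of triple superphosphate.
min 0.73x1 + 1.47x2 + 0.78x3 with:
  0.34x1 ≥ 0.27   (nitrogen)
  0.47x3 ≥ 0.76   (phosphorus (P₂O₅))
  0.18x2 + 0.01x3 ≥ 0.31   (sulfur)
  0.49x2 ≥ 0.39   (potassium (K₂O))
  x1, x2, x3 ≥ 0.
All 3 inputs are positive at the optimum. There the nitrogen, phosphorus (P₂O₅), sulfur constraints are tight.
So ammonium nitrate = 0.7941 kg, potassium sulfate = 1.632 kg, triple superphosphate = 1.617 kg.
Hence cost = 0.73·0.7941 + 1.47·1.632 + 0.78·1.617 = €4.2400.

€4.24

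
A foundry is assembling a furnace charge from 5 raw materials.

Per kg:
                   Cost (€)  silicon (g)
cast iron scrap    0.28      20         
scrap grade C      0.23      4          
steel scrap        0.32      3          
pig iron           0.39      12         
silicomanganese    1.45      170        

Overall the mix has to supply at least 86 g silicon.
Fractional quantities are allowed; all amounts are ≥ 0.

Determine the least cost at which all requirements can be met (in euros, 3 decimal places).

Treat it as an LP. Let x1 = kg of cast iron scrap, x2 = kg of scrap grade C, x3 = kg of steel scrap, x4 = kg of pig iron, x5 = kg of silicomanganese.
Minimize 0.28x1 + 0.23x2 + 0.32x3 + 0.39x4 + 1.45x5 subject to:
  20x1 + 4x2 + 3x3 + 12x4 + 170x5 ≥ 86   (silicon)
  x1, x2, x3, x4, x5 ≥ 0.
The minimum-cost mix takes nothing from cast iron scrap, scrap grade C, steel scrap, pig iron — only silicomanganese. There the silicon constraint is tight.
So silicomanganese = 0.5059 kg.
Total cost: 1.45·0.5059 = 0.73356.

€0.734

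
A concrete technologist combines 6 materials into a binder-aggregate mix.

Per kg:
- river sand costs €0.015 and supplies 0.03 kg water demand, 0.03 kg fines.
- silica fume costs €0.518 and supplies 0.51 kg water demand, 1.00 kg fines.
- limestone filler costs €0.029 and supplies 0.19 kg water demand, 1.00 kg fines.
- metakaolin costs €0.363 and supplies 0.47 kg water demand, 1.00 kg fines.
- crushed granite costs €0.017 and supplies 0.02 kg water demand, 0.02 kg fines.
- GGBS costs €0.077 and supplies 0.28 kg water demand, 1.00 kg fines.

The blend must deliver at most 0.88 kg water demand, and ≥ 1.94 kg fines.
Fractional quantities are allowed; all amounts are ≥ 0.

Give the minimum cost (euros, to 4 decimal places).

This is a linear program. Let x1 = kg of river sand, x2 = kg of silica fume, x3 = kg of limestone filler, x4 = kg of metakaolin, x5 = kg of crushed granite, x6 = kg of GGBS.
Minimise 0.015x1 + 0.518x2 + 0.029x3 + 0.363x4 + 0.017x5 + 0.077x6 subject to:
  0.03x1 + 0.51x2 + 0.19x3 + 0.47x4 + 0.02x5 + 0.28x6 ≤ 0.88   (water demand)
  0.03x1 + 1x2 + 1x3 + 1x4 + 0.02x5 + 1x6 ≥ 1.94   (fines)
  x1, x2, x3, x4, x5, x6 ≥ 0.
The optimal basis is {limestone filler}; river sand, silica fume, metakaolin, crushed granite, GGBS drop out. There the fines constraint is tight.
So limestone filler = 1.94 kg.
Objective = 0.029·1.94 = 0.056260.

€0.0563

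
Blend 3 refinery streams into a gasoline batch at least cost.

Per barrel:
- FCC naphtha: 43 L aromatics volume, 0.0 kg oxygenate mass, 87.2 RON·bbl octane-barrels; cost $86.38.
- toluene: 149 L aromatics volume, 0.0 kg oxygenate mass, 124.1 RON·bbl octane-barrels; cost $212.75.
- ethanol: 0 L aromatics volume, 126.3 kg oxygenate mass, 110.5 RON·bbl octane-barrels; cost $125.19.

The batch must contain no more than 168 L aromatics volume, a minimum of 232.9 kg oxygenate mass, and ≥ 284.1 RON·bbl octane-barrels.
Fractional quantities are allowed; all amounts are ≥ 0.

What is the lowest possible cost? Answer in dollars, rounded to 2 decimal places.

$310.43

This is a linear program. Let x1 = barrels of FCC naphtha, x2 = barrels of toluene, x3 = barrels of ethanol.
min 86.38x1 + 212.75x2 + 125.19x3 with:
  43x1 + 149x2 ≤ 168   (aromatics volume)
  126.3x3 ≥ 232.9   (oxygenate mass)
  87.2x1 + 124.1x2 + 110.5x3 ≥ 284.1   (octane-barrels)
  x1, x2, x3 ≥ 0.
The optimal basis is {FCC naphtha, ethanol}; toluene drops out. There the oxygenate mass and octane-barrels constraints are tight.
Optimal quantities: FCC naphtha = 0.9213 barrels, ethanol = 1.844 barrels.
Objective = 86.38·0.9213 + 125.19·1.844 = 310.4323.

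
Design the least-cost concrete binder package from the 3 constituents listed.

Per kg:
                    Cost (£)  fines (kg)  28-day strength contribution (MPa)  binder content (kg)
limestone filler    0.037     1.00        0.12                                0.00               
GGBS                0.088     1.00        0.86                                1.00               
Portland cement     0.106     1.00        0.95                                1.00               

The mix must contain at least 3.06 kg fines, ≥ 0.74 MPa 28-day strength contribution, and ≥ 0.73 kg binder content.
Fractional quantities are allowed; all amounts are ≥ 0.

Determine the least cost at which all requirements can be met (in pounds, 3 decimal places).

£0.150

Let x1 = kg of limestone filler, x2 = kg of GGBS, x3 = kg of Portland cement.
Minimise 0.037x1 + 0.088x2 + 0.106x3 with:
  1x1 + 1x2 + 1x3 ≥ 3.06   (fines)
  0.12x1 + 0.86x2 + 0.95x3 ≥ 0.74   (28-day strength contribution)
  1x2 + 1x3 ≥ 0.73   (binder content)
  x1, x2, x3 ≥ 0.
The minimum-cost mix takes nothing from Portland cement — only limestone filler, GGBS. The fines and binder content requirements are met with equality.
Solving gives x1 = 2.33, x2 = 0.73.
Total cost: 0.037·2.33 + 0.088·0.73 = 0.15045.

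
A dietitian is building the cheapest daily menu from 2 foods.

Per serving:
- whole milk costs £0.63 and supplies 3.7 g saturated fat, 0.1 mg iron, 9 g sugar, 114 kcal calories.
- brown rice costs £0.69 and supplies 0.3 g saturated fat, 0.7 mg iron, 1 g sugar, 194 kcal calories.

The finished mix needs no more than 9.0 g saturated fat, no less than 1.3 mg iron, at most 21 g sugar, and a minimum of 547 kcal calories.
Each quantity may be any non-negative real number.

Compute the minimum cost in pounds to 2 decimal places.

Let x1 = servings of whole milk, x2 = servings of brown rice.
Minimize 0.63x1 + 0.69x2 s.t.:
  3.7x1 + 0.3x2 ≤ 9   (saturated fat)
  0.1x1 + 0.7x2 ≥ 1.3   (iron)
  9x1 + 1x2 ≤ 21   (sugar)
  114x1 + 194x2 ≥ 547   (calories)
  x1, x2 ≥ 0.
The cheapest feasible vertex uses only brown rice; whole milk is not used. There the calories constraint is tight.
Solving gives x2 = 2.82.
Objective = 0.69·2.82 = 1.9458.

£1.95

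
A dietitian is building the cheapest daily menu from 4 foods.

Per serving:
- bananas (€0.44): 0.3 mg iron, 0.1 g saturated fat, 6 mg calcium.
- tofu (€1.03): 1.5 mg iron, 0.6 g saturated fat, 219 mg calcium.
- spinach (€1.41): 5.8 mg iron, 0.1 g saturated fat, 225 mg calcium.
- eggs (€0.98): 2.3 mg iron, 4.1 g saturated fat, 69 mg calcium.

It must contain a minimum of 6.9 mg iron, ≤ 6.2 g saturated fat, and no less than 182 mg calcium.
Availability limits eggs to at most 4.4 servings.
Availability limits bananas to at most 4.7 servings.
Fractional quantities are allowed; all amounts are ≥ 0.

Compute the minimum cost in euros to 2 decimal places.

€1.68

Let x1 = servings of bananas, x2 = servings of tofu, x3 = servings of spinach, x4 = servings of eggs.
min 0.44x1 + 1.03x2 + 1.41x3 + 0.98x4 s.t.:
  0.3x1 + 1.5x2 + 5.8x3 + 2.3x4 ≥ 6.9   (iron)
  0.1x1 + 0.6x2 + 0.1x3 + 4.1x4 ≤ 6.2   (saturated fat)
  6x1 + 219x2 + 225x3 + 69x4 ≥ 182   (calcium)
  x4 ≤ 4.4
  x1 ≤ 4.7
  x1, x2, x3, x4 ≥ 0.
At the optimum only spinach is positive (bananas, tofu, eggs = 0). Binding constraint: iron.
Solving gives x3 = 1.19.
Total cost: 1.41·1.19 = 1.6779.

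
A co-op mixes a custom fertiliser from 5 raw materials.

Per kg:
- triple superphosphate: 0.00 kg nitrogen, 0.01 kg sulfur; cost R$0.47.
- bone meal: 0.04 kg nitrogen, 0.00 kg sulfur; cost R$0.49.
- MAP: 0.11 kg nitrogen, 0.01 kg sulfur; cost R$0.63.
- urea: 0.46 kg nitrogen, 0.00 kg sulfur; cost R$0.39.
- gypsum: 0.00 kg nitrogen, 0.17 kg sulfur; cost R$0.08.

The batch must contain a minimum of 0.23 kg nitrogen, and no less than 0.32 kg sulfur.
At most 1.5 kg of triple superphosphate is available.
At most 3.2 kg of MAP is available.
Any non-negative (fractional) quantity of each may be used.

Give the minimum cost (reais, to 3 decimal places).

R$0.346

Let x1 = kg of triple superphosphate, x2 = kg of bone meal, x3 = kg of MAP, x4 = kg of urea, x5 = kg of gypsum.
min 0.47x1 + 0.49x2 + 0.63x3 + 0.39x4 + 0.08x5 subject to:
  0.04x2 + 0.11x3 + 0.46x4 ≥ 0.23   (nitrogen)
  0.01x1 + 0.01x3 + 0.17x5 ≥ 0.32   (sulfur)
  x1 ≤ 1.5
  x3 ≤ 3.2
  x1, x2, x3, x4, x5 ≥ 0.
The optimal basis is {urea, gypsum}; triple superphosphate, bone meal, MAP drop out. Binding constraints: nitrogen and sulfur.
Optimal quantities: urea = 0.5 kg, gypsum = 1.882 kg.
Cost = 0.39·0.5 + 0.08·1.882 = 0.34556.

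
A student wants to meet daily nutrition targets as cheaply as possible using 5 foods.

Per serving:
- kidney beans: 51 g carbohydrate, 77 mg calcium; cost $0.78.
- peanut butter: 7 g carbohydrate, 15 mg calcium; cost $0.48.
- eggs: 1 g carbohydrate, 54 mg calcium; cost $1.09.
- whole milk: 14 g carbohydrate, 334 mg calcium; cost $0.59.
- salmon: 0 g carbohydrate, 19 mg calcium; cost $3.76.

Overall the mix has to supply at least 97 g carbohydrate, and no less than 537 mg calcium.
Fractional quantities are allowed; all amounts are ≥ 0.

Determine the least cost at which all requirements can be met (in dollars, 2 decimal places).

Let x1 = servings of kidney beans, x2 = servings of peanut butter, x3 = servings of eggs, x4 = servings of whole milk, x5 = servings of salmon.
Minimize 0.78x1 + 0.48x2 + 1.09x3 + 0.59x4 + 3.76x5 with:
  51x1 + 7x2 + 1x3 + 14x4 ≥ 97   (carbohydrate)
  77x1 + 15x2 + 54x3 + 334x4 + 19x5 ≥ 537   (calcium)
  x1, x2, x3, x4, x5 ≥ 0.
The cheapest feasible vertex uses only kidney beans, whole milk; peanut butter, eggs, salmon are not used. There the carbohydrate and calcium constraints are tight.
Solving gives x1 = 1.559, x4 = 1.248.
Objective = 0.78·1.559 + 0.59·1.248 = 1.9523.

$1.95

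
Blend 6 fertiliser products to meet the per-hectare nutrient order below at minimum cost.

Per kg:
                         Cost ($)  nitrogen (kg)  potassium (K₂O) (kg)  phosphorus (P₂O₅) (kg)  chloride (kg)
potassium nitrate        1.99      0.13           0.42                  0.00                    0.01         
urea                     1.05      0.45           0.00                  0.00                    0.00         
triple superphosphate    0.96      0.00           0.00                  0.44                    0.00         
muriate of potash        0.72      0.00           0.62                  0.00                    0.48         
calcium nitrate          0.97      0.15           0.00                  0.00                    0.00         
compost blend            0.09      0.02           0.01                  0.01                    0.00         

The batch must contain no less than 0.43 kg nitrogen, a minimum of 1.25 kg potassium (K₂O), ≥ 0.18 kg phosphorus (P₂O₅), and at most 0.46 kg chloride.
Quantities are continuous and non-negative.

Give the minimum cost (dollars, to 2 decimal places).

$4.52

Let x1 = kg of potassium nitrate, x2 = kg of urea, x3 = kg of triple superphosphate, x4 = kg of muriate of potash, x5 = kg of calcium nitrate, x6 = kg of compost blend.
Minimize 1.99x1 + 1.05x2 + 0.96x3 + 0.72x4 + 0.97x5 + 0.09x6 with:
  0.13x1 + 0.45x2 + 0.15x5 + 0.02x6 ≥ 0.43   (nitrogen)
  0.42x1 + 0.62x4 + 0.01x6 ≥ 1.25   (potassium (K₂O))
  0.44x3 + 0.01x6 ≥ 0.18   (phosphorus (P₂O₅))
  0.01x1 + 0.48x4 ≤ 0.46   (chloride)
  x1, x2, x3, x4, x5, x6 ≥ 0.
The optimal basis is {potassium nitrate, triple superphosphate, muriate of potash, compost blend}; urea, calcium nitrate drop out. Binding constraints: nitrogen, potassium (K₂O), phosphorus (P₂O₅), chloride.
That vertex is x1 = 1.289, x3 = 0.1108, x4 = 0.9315, x6 = 13.12.
Cost = 1.99·1.289 + 0.96·0.1108 + 0.72·0.9315 + 0.09·13.12 = 4.5230.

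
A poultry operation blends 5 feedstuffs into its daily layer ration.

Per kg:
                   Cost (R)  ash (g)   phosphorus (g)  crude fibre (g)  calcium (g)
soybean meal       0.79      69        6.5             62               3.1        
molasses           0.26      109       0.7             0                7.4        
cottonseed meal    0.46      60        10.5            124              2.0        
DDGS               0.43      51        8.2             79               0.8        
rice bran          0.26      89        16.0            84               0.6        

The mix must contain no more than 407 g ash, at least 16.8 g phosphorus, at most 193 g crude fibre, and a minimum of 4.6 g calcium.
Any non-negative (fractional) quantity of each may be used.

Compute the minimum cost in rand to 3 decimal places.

R0.407

Let x1 = kg of soybean meal, x2 = kg of molasses, x3 = kg of cottonseed meal, x4 = kg of DDGS, x5 = kg of rice bran.
Minimise 0.79x1 + 0.26x2 + 0.46x3 + 0.43x4 + 0.26x5 subject to:
  69x1 + 109x2 + 60x3 + 51x4 + 89x5 ≤ 407   (ash)
  6.5x1 + 0.7x2 + 10.5x3 + 8.2x4 + 16x5 ≥ 16.8   (phosphorus)
  62x1 + 124x3 + 79x4 + 84x5 ≤ 193   (crude fibre)
  3.1x1 + 7.4x2 + 2x3 + 0.8x4 + 0.6x5 ≥ 4.6   (calcium)
  x1, x2, x3, x4, x5 ≥ 0.
At the optimum only molasses, rice bran are positive (soybean meal, cottonseed meal, DDGS = 0). Binding constraints: phosphorus and calcium.
That vertex is x2 = 0.5384, x5 = 1.026.
Hence cost = 0.26·0.5384 + 0.26·1.026 = R0.40674.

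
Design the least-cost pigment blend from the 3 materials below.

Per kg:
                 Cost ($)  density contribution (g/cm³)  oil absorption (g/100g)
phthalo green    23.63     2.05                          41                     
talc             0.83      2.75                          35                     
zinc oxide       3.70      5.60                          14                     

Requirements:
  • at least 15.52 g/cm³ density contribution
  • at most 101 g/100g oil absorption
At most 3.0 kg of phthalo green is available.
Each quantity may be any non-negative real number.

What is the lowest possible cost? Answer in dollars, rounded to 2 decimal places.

$8.07

Let x1 = kg of phthalo green, x2 = kg of talc, x3 = kg of zinc oxide.
Minimize 23.63x1 + 0.83x2 + 3.7x3 subject to:
  2.05x1 + 2.75x2 + 5.6x3 ≥ 15.52   (density contribution)
  41x1 + 35x2 + 14x3 ≤ 101   (oil absorption)
  x1 ≤ 3
  x1, x2, x3 ≥ 0.
The minimum-cost mix takes nothing from phthalo green — only talc, zinc oxide. Binding constraints: density contribution and oil absorption.
Solving gives x2 = 2.212, x3 = 1.685.
Objective = 0.83·2.212 + 3.7·1.685 = 8.0705.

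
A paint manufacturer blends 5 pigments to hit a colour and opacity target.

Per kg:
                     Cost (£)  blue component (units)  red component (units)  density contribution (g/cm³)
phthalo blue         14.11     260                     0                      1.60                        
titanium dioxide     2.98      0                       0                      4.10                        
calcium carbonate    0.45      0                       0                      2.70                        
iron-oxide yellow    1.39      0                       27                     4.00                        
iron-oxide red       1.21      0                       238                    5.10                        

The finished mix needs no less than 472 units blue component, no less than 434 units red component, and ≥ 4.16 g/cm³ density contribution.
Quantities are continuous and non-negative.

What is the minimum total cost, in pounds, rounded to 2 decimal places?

£27.82

Let x1 = kg of phthalo blue, x2 = kg of titanium dioxide, x3 = kg of calcium carbonate, x4 = kg of iron-oxide yellow, x5 = kg of iron-oxide red.
min 14.11x1 + 2.98x2 + 0.45x3 + 1.39x4 + 1.21x5 with:
  260x1 ≥ 472   (blue component)
  27x4 + 238x5 ≥ 434   (red component)
  1.6x1 + 4.1x2 + 2.7x3 + 4x4 + 5.1x5 ≥ 4.16   (density contribution)
  x1, x2, x3, x4, x5 ≥ 0.
At the optimum only phthalo blue, iron-oxide red are positive (titanium dioxide, calcium carbonate, iron-oxide yellow = 0). The blue component and red component requirements are met with equality.
That vertex is x1 = 1.815, x5 = 1.824.
Cost = 14.11·1.815 + 1.21·1.824 = 27.8167.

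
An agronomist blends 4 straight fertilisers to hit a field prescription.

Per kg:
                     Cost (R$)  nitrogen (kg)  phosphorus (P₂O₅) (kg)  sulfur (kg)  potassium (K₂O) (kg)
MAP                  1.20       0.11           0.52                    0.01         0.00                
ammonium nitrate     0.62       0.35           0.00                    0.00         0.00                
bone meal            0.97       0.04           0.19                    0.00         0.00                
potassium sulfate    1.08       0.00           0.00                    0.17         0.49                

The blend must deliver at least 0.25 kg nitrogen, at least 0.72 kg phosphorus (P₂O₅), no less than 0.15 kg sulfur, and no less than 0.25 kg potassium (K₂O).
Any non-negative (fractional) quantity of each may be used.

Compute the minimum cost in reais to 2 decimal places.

Let x1 = kg of MAP, x2 = kg of ammonium nitrate, x3 = kg of bone meal, x4 = kg of potassium sulfate.
min 1.2x1 + 0.62x2 + 0.97x3 + 1.08x4 subject to:
  0.11x1 + 0.35x2 + 0.04x3 ≥ 0.25   (nitrogen)
  0.52x1 + 0.19x3 ≥ 0.72   (phosphorus (P₂O₅))
  0.01x1 + 0.17x4 ≥ 0.15   (sulfur)
  0.49x4 ≥ 0.25   (potassium (K₂O))
  x1, x2, x3, x4 ≥ 0.
The minimum-cost mix takes nothing from bone meal — only MAP, ammonium nitrate, potassium sulfate. The nitrogen, phosphorus (P₂O₅), sulfur requirements are met with equality.
Solving gives x1 = 1.385, x2 = 0.2791, x4 = 0.8009.
Total cost: 1.2·1.385 + 0.62·0.2791 + 1.08·0.8009 = 2.7000.

R$2.70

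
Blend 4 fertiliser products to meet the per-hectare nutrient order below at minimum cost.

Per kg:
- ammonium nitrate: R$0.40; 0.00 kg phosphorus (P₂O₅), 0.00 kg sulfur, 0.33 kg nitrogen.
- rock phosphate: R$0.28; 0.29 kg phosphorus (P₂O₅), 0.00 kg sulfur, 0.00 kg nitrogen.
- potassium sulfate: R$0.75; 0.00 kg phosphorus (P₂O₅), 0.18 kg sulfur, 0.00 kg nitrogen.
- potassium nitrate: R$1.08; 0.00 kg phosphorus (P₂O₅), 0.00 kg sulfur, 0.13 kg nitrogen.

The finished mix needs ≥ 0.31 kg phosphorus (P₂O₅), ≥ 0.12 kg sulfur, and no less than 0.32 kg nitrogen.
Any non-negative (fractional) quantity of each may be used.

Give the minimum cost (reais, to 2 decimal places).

R$1.19

Let x1 = kg of ammonium nitrate, x2 = kg of rock phosphate, x3 = kg of potassium sulfate, x4 = kg of potassium nitrate.
Minimise 0.4x1 + 0.28x2 + 0.75x3 + 1.08x4 with:
  0.29x2 ≥ 0.31   (phosphorus (P₂O₅))
  0.18x3 ≥ 0.12   (sulfur)
  0.33x1 + 0.13x4 ≥ 0.32   (nitrogen)
  x1, x2, x3, x4 ≥ 0.
The optimal basis is {ammonium nitrate, rock phosphate, potassium sulfate}; potassium nitrate drops out. There the phosphorus (P₂O₅), sulfur, nitrogen constraints are tight.
Optimal quantities: ammonium nitrate = 0.9697 kg, rock phosphate = 1.069 kg, potassium sulfate = 0.6667 kg.
Objective = 0.4·0.9697 + 0.28·1.069 + 0.75·0.6667 = 1.1872.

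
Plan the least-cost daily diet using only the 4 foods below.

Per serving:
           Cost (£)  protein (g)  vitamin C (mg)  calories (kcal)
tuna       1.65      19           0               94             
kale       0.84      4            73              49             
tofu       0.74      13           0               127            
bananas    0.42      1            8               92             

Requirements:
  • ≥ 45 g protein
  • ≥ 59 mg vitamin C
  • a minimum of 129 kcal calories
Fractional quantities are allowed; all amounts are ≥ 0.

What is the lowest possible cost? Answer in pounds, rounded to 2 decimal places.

This is a linear program. Let x1 = servings of tuna, x2 = servings of kale, x3 = servings of tofu, x4 = servings of bananas.
Minimise 1.65x1 + 0.84x2 + 0.74x3 + 0.42x4 subject to:
  19x1 + 4x2 + 13x3 + 1x4 ≥ 45   (protein)
  73x2 + 8x4 ≥ 59   (vitamin C)
  94x1 + 49x2 + 127x3 + 92x4 ≥ 129   (calories)
  x1, x2, x3, x4 ≥ 0.
The minimum-cost mix takes nothing from tuna, bananas — only kale, tofu. The protein and vitamin C requirements are met with equality.
So kale = 0.8082 servings, tofu = 3.213 servings.
Cost = 0.84·0.8082 + 0.74·3.213 = 3.0565.

£3.06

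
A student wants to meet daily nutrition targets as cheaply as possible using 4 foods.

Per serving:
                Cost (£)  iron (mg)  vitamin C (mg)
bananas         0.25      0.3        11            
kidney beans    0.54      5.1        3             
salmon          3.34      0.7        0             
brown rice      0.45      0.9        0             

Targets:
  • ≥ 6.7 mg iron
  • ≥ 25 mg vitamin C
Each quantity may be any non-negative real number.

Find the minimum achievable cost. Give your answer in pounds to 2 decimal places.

£1.13

Set it up as a linear program. Let x1 = servings of bananas, x2 = servings of kidney beans, x3 = servings of salmon, x4 = servings of brown rice.
min 0.25x1 + 0.54x2 + 3.34x3 + 0.45x4 s.t.:
  0.3x1 + 5.1x2 + 0.7x3 + 0.9x4 ≥ 6.7   (iron)
  11x1 + 3x2 ≥ 25   (vitamin C)
  x1, x2, x3, x4 ≥ 0.
The optimal basis is {bananas, kidney beans}; salmon, brown rice drop out. The iron and vitamin C requirements are met with equality.
That vertex is x1 = 1.946, x2 = 1.199.
Cost = 0.25·1.946 + 0.54·1.199 = 1.1340.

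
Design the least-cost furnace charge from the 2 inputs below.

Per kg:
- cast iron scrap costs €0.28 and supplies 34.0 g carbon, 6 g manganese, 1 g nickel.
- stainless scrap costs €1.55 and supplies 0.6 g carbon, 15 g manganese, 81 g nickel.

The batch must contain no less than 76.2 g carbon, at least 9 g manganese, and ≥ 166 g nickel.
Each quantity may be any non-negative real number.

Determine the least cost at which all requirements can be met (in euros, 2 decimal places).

€3.75

Set it up as a linear program. Let x1 = kg of cast iron scrap, x2 = kg of stainless scrap.
Minimise 0.28x1 + 1.55x2 s.t.:
  34x1 + 0.6x2 ≥ 76.2   (carbon)
  6x1 + 15x2 ≥ 9   (manganese)
  1x1 + 81x2 ≥ 166   (nickel)
  x1, x2 ≥ 0.
Both inputs are positive at the optimum. Binding constraints: carbon and nickel.
That vertex is x1 = 2.205, x2 = 2.022.
Hence cost = 0.28·2.205 + 1.55·2.022 = €3.7515.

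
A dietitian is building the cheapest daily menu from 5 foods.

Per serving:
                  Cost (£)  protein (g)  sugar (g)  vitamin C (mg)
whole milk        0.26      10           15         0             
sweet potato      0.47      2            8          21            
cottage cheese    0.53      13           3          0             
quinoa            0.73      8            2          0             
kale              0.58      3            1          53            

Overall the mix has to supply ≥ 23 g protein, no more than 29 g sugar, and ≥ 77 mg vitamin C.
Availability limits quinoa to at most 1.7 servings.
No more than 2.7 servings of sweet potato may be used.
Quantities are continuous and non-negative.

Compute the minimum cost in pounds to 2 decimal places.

Treat it as an LP. Let x1 = servings of whole milk, x2 = servings of sweet potato, x3 = servings of cottage cheese, x4 = servings of quinoa, x5 = servings of kale.
Minimise 0.26x1 + 0.47x2 + 0.53x3 + 0.73x4 + 0.58x5 s.t.:
  10x1 + 2x2 + 13x3 + 8x4 + 3x5 ≥ 23   (protein)
  15x1 + 8x2 + 3x3 + 2x4 + 1x5 ≤ 29   (sugar)
  21x2 + 53x5 ≥ 77   (vitamin C)
  x4 ≤ 1.7
  x2 ≤ 2.7
  x1, x2, x3, x4, x5 ≥ 0.
At the optimum only whole milk, cottage cheese, kale are positive (sweet potato, quinoa = 0). Binding constraints: protein, sugar, vitamin C.
Optimal quantities: whole milk = 1.831 servings, cottage cheese = 0.02516 servings, kale = 1.453 servings.
Objective = 0.26·1.831 + 0.53·0.02516 + 0.58·1.453 = 1.3321.

£1.33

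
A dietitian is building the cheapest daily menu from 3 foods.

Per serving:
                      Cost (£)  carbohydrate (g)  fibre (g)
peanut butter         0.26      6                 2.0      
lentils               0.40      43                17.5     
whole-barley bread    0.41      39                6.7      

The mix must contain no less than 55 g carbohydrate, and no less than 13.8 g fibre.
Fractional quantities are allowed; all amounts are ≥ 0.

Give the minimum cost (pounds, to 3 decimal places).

Let x1 = servings of peanut butter, x2 = servings of lentils, x3 = servings of whole-barley bread.
Minimise 0.26x1 + 0.4x2 + 0.41x3 subject to:
  6x1 + 43x2 + 39x3 ≥ 55   (carbohydrate)
  2x1 + 17.5x2 + 6.7x3 ≥ 13.8   (fibre)
  x1, x2, x3 ≥ 0.
At the optimum only lentils is positive (peanut butter, whole-barley bread = 0). There the carbohydrate constraint is tight.
Solving gives x2 = 1.279.
Objective = 0.4·1.279 = 0.51160.

£0.512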